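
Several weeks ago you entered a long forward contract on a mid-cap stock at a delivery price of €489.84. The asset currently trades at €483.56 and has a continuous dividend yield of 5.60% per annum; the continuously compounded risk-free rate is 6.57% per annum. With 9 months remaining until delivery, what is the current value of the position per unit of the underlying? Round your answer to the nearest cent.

-€2.62

Current fair forward for the remaining 9 months: F = S·e^((r − q)·T), (r − q) = 0.0657 − 0.0560 = 0.0097
F = 483.56 · e^(0.0097 × 9/12) = 483.56 × 1.007302 = 487.0910
Value of long forward = (F − K)·e^(−rT) = (487.0910 − 489.84) · e^(−0.0657·9/12)
= -2.7490 × 0.951919 = -2.62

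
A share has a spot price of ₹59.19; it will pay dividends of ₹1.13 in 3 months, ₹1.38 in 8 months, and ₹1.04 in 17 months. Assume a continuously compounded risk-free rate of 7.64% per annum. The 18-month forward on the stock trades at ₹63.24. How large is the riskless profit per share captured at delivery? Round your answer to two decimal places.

₹0.62 per share

PV(dividends) I = 1.13·e^(−0.0764·3/12) + 1.38·e^(−0.0764·8/12) + 1.04·e^(−0.0764·17/12) = 3.3534
Fair forward F* = (S − I)·e^(rT) = (59.19 − 3.3534)·e^0.114600 = 55.8366 × 1.121425 = 62.6166
Market ₹63.24 > fair 62.6166: forward overpriced → cash-and-carry (borrow at r, buy the stock and collect the dividends, short the forward).
Profit at T = |F_mkt − F*| = |63.24 − 62.6166| = ₹0.62 per share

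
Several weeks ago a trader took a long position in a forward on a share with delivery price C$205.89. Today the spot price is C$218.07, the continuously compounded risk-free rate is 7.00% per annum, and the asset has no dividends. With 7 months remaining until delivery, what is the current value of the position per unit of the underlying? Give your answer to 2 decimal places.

Current fair forward for the remaining 7 months: F = S·e^(r·T), r = 0.0700
F = 218.07 · e^(0.0700 × 7/12) = 218.07 × 1.041678 = 227.1587
Value of long forward = (F − K)·e^(−rT) = (227.1587 − 205.89) · e^(−0.0700·7/12)
= 21.2687 × 0.959989 = 20.42

C$20.42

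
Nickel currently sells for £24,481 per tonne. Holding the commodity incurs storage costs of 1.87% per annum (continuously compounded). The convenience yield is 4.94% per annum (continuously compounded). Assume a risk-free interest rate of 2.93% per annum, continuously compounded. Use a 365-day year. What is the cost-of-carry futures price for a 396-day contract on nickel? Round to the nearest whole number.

£24,444 per tonne

Net carry = r + u − y = 0.0293 + 0.0187 − 0.0494 = -0.0014
F = S·e^((r+u−y)T) = 24481 · e^(-0.0014 × 396/365) = 24481 · e^-0.001519
= 24481 × 0.998482 = £24,444 per tonne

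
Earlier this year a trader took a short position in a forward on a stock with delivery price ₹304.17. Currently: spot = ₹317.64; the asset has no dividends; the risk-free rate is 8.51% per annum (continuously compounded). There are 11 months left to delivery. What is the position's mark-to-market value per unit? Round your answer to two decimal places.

-₹36.30

Current fair forward for the remaining 11 months: F = S·e^(r·T), r = 0.0851
F = 317.64 · e^(0.0851 × 11/12) = 317.64 × 1.081132 = 343.4108
Value of long forward = (F − K)·e^(−rT) = (343.4108 − 304.17) · e^(−0.0851·11/12)
= 39.2408 × 0.924957 = 36.30
Short position value = −(long value) = -₹36.30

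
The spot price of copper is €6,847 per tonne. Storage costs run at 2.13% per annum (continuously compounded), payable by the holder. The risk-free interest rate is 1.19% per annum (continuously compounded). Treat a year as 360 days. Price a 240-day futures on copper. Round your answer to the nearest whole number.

Net carry = r + u − y = 0.0119 + 0.0213 − 0.0000 = 0.0332
F = S·e^((r+u−y)T) = 6847 · e^(0.0332 × 240/360) = 6847 · e^0.022133
= 6847 × 1.022380 = €7,000 per tonne

€7,000 per tonne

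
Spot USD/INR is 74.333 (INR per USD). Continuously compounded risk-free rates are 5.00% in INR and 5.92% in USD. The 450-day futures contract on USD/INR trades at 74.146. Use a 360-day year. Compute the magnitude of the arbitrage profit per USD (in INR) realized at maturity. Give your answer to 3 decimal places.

Fair futures: F* = S·e^(carry·T), with carry = (r_INR − r_USD) = 0.0500 − 0.0592 = -0.0092
F* = 74.333 · e^(-0.0092 × 450/360) = 74.333 · e^-0.011500 = 74.333 × 0.988566 = 73.4831
Market 74.146 > fair 73.4831: forward overpriced → cash-and-carry (buy spot, short the forward).
At maturity, profit = |F_mkt − F*| = |74.146 − 73.4831| = 0.663 per USD (in INR)

0.663 per USD (in INR)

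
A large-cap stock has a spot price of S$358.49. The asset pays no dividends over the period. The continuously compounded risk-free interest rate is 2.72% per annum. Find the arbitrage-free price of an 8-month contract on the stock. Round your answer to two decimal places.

S$365.05

F = S·e^(rT) = 358.49 · e^(0.0272 × 8/12)
= 358.49 · e^0.018133 = 358.49 × 1.018298
F = S$365.05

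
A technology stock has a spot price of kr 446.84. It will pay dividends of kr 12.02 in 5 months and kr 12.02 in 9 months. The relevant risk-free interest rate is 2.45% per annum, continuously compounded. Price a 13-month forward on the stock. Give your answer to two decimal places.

kr 434.52

PV(dividends) I = 12.02·e^(−0.0245·5/12) + 12.02·e^(−0.0245·9/12)
I = 11.8979 + 11.8011 = 23.6990
F = (S − I)·e^(rT) = (446.84 − 23.6990) · e^(0.0245·13/12)
= 423.1410 · e^0.026542 = 423.1410 × 1.026897 = kr 434.52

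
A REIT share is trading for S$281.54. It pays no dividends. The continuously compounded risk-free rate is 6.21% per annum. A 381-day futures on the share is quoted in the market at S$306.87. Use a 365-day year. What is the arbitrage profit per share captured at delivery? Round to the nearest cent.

Fair futures: F* = S·e^(carry·T), with carry = r = 0.0621
F* = 281.54 · e^(0.0621 × 381/365) = 281.54 · e^0.064822 = 281.54 × 1.066969 = S$300.3945
Market S$306.87 > fair S$300.3945: forward overpriced → cash-and-carry (buy spot, short the forward).
At maturity, profit = |F_mkt − F*| = |306.87 − 300.3945| = S$6.48 per share

S$6.48 per share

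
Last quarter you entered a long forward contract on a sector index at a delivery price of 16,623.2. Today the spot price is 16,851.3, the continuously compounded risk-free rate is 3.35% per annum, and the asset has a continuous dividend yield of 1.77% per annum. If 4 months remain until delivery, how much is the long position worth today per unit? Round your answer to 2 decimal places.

Current fair forward for the remaining 4 months: F = S·e^((r − q)·T), (r − q) = 0.0335 − 0.0177 = 0.0158
F = 16851.3 · e^(0.0158 × 4/12) = 16851.3 × 1.00528056 = 16940.2843
Value of long forward = (F − K)·e^(−rT) = (16940.2843 − 16623.2) · e^(−0.0335·4/12)
= 317.0843 × 0.98889545 = 313.56

313.56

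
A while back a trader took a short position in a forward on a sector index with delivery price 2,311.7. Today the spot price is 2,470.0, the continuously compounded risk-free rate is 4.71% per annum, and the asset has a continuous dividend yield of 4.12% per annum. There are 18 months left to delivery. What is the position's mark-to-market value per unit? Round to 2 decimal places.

-167.96

Current fair forward for the remaining 18 months: F = S·e^((r − q)·T), (r − q) = 0.0471 − 0.0412 = 0.0059
F = 2470.0 · e^(0.0059 × 18/12) = 2470.0 × 1.00888928 = 2491.9565
Value of long forward = (F − K)·e^(−rT) = (2491.9565 − 2311.7) · e^(−0.0471·18/12)
= 180.2565 × 0.93178796 = 167.96
Short position value = −(long value) = -167.96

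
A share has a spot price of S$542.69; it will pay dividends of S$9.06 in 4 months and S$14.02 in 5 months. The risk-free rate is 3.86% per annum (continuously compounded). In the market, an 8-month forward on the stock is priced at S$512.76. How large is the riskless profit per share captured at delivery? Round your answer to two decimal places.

PV(dividends) I = 9.06·e^(−0.0386·4/12) + 14.02·e^(−0.0386·5/12) = 22.7405
Fair forward F* = (S − I)·e^(rT) = (542.69 − 22.7405)·e^0.025733 = 519.9495 × 1.026067 = 533.5030
Market S$512.76 < fair 533.5030: forward underpriced → reverse cash-and-carry (short the stock, invest proceeds at r, pay the dividends, go long the forward).
Profit at T = |F_mkt − F*| = |512.76 − 533.5030| = S$20.74 per share

S$20.74 per share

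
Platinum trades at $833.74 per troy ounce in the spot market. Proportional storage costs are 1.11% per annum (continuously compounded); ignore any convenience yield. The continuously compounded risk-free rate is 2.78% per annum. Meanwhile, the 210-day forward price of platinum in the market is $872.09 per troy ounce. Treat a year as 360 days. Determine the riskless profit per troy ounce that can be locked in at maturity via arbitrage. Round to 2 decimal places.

$19.21 per troy ounce

Fair forward: F* = S·e^(carry·T), with carry = (r + u) = 0.0278 + 0.0111 = 0.0389
F* = 833.74 · e^(0.0389 × 210/360) = 833.74 · e^0.022692 = 833.74 × 1.022951 = $852.8752
Market $872.09 > fair $852.8752: forward overpriced → cash-and-carry (buy spot, short the forward).
At maturity, profit = |F_mkt − F*| = |872.09 − 852.8752| = $19.21 per troy ounce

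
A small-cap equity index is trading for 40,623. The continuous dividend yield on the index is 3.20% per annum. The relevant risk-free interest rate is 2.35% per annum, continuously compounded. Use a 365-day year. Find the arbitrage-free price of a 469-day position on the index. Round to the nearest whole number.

F = S·e^((r − q)T) = 40623 · e^((0.0235 − 0.0320) × 469/365)
= 40623 · e^-0.010922 = 40623 × 0.989137
F = 40,182

40,182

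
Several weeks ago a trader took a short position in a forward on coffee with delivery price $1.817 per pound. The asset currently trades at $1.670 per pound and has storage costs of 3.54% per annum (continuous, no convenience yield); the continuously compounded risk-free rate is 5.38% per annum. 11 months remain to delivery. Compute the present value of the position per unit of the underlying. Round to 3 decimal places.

Current fair forward for the remaining 11 months: F = S·e^((r + u)·T), (r + u) = 0.0538 + 0.0354 = 0.0892
F = 1.670 · e^(0.0892 × 11/12) = 1.670 × 1.085203 = 1.8123
Value of long forward = (F − K)·e^(−rT) = (1.8123 − 1.817) · e^(−0.0538·11/12)
= -0.0047 × 0.951880 = -0.004
Short position value = −(long value) = $0.004

$0.004 per pound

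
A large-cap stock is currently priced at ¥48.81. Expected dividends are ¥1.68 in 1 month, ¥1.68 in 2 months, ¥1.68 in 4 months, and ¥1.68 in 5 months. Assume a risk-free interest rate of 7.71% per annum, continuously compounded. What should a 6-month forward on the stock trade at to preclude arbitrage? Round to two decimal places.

PV(dividends) I = 1.68·e^(−0.0771·1/12) + 1.68·e^(−0.0771·2/12) + 1.68·e^(−0.0771·4/12) + 1.68·e^(−0.0771·5/12)
I = 1.6692 + 1.6586 + 1.6374 + 1.6269 = 6.5921
F = (S − I)·e^(rT) = (48.81 − 6.5921) · e^(0.0771·6/12)
= 42.2179 · e^0.038550 = 42.2179 × 1.039303 = ¥43.88

¥43.88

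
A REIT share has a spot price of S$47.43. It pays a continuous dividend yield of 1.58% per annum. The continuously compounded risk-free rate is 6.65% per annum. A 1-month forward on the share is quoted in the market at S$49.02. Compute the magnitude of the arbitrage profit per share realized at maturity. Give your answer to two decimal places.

Fair forward: F* = S·e^(carry·T), with carry = (r − q) = 0.0665 − 0.0158 = 0.0507
F* = 47.43 · e^(0.0507 × 1/12) = 47.43 · e^0.004225 = 47.43 × 1.004234 = S$47.6308
Market S$49.02 > fair S$47.6308: forward overpriced → cash-and-carry (buy spot, short the forward).
At maturity, profit = |F_mkt − F*| = |49.02 − 47.6308| = S$1.39 per share

S$1.39 per share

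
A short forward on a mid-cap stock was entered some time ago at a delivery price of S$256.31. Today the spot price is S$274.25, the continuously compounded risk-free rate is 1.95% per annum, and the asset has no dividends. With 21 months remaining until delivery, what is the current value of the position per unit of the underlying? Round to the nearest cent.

Current fair forward for the remaining 21 months: F = S·e^(r·T), r = 0.0195
F = 274.25 · e^(0.0195 × 21/12) = 274.25 × 1.034714 = 283.7703
Value of long forward = (F − K)·e^(−rT) = (283.7703 − 256.31) · e^(−0.0195·21/12)
= 27.4603 × 0.966451 = 26.54
Short position value = −(long value) = -S$26.54

-S$26.54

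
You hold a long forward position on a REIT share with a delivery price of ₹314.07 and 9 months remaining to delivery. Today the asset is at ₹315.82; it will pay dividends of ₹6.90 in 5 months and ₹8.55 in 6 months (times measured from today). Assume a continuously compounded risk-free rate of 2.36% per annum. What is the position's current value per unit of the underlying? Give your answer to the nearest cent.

-₹8.02

PV(remaining dividends) I = 6.90·e^(−0.0236·5/12) + 8.55·e^(−0.0236·6/12) = 15.2822
Current forward F = (S − I)·e^(rT) = (315.82 − 15.2822)·e^(0.0236·9/12) = 300.5378 × 1.017858 = 305.9048
Value (long) = (F − K)·e^(−rT) = (305.9048 − 314.07) × 0.982456 = -8.0219
Value = -₹8.02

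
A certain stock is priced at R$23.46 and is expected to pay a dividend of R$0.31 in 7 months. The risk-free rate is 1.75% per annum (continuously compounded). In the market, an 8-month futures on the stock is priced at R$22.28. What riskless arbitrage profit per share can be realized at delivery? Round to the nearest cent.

PV(dividends) I = 0.31·e^(−0.0175·7/12) = 0.3069
Fair futures F* = (S − I)·e^(rT) = (23.46 − 0.3069)·e^0.011667 = 23.1531 × 1.011735 = 23.4248
Market R$22.28 < fair 23.4248: forward underpriced → reverse cash-and-carry (short the stock, invest proceeds at r, pay the dividends, go long the forward).
Profit at T = |F_mkt − F*| = |22.28 − 23.4248| = R$1.14 per share

R$1.14 per share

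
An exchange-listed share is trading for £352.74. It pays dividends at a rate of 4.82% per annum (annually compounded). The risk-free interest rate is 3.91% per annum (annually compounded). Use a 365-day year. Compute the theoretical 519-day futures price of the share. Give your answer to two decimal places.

F = S · (1+r)^T / (1+q)^T
= 352.74 × 1.056052 / 1.069227 = 352.74 × 0.987678
F = £348.39

£348.39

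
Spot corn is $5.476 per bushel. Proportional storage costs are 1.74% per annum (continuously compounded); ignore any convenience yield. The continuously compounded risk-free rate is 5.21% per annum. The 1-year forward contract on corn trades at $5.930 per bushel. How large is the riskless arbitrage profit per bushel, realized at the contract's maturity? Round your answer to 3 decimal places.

$0.060 per bushel

Fair forward: F* = S·e^(carry·T), with carry = (r + u) = 0.0521 + 0.0174 = 0.0695
F* = 5.476 · e^(0.0695 × 1) = 5.476 · e^0.069500 = 5.476 × 1.071972 = $5.8701
Market $5.930 > fair $5.8701: forward overpriced → cash-and-carry (buy spot, short the forward).
At maturity, profit = |F_mkt − F*| = |5.930 − 5.8701| = $0.060 per bushel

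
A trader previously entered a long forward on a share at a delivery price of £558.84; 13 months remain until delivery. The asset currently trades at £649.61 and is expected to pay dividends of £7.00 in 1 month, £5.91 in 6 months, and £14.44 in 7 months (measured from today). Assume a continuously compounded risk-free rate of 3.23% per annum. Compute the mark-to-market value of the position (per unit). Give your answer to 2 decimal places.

PV(remaining dividends) I = 7.00·e^(−0.0323·1/12) + 5.91·e^(−0.0323·6/12) + 14.44·e^(−0.0323·7/12) = 26.9670
Current forward F = (S − I)·e^(rT) = (649.61 − 26.9670)·e^(0.0323·13/12) = 622.6430 × 1.035611 = 644.8159
Value (long) = (F − K)·e^(−rT) = (644.8159 − 558.84) × 0.965613 = 83.0194
Value = £83.02

£83.02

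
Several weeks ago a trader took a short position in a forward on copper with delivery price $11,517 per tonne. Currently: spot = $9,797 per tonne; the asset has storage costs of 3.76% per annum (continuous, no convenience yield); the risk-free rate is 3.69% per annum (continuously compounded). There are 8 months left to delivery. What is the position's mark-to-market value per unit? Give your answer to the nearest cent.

$1191.46 per tonne

Current fair forward for the remaining 8 months: F = S·e^((r + u)·T), (r + u) = 0.0369 + 0.0376 = 0.0745
F = 9797 · e^(0.0745 × 8/12) = 9797 × 1.05092073 = 10295.8704
Value of long forward = (F − K)·e^(−rT) = (10295.8704 − 11517) · e^(−0.0369·8/12)
= -1221.1296 × 0.97570011 = -1191.46
Short position value = −(long value) = $1191.46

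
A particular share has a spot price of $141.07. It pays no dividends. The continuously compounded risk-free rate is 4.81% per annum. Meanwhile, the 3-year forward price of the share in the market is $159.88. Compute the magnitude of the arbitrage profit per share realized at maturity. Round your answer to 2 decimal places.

Fair forward: F* = S·e^(carry·T), with carry = r = 0.0481
F* = 141.07 · e^(0.0481 × 3) = 141.07 · e^0.144300 = 141.07 × 1.155231 = $162.9684
Market $159.88 < fair $162.9684: forward underpriced → reverse cash-and-carry (short spot, go long the forward).
At maturity, profit = |F_mkt − F*| = |159.88 − 162.9684| = $3.09 per share

$3.09 per share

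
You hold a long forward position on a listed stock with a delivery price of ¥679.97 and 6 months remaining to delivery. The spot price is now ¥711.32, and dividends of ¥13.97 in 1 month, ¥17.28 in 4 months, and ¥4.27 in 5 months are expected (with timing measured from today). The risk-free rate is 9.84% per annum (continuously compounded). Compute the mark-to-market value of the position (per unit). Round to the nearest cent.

PV(remaining dividends) I = 13.97·e^(−0.0984·1/12) + 17.28·e^(−0.0984·4/12) + 4.27·e^(−0.0984·5/12) = 34.6768
Current forward F = (S − I)·e^(rT) = (711.32 − 34.6768)·e^(0.0984·6/12) = 676.6432 × 1.050430 = 710.7663
Value (long) = (F − K)·e^(−rT) = (710.7663 − 679.97) × 0.951991 = 29.3178
Value = ¥29.32

¥29.32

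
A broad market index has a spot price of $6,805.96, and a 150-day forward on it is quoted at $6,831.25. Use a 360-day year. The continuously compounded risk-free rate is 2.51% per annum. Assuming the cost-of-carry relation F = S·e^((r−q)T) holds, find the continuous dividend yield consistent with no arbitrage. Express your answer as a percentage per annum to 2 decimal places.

From F = S·e^((r−q)T): (r − q) = ln(F/S)/T
ln(6831.25/6805.96) = ln(1.003716) = 0.003709
(r − q) = 0.003709 / (150/360) = 0.008902
q = r − ln(F/S)/T = 0.0251 − 0.008902 = 0.016198
q = 1.62%

1.62%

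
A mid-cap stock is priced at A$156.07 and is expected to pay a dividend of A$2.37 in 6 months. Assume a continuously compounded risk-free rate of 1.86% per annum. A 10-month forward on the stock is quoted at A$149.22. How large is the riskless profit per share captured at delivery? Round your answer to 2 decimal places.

A$6.90 per share

PV(dividends) I = 2.37·e^(−0.0186·6/12) = 2.3481
Fair forward F* = (S − I)·e^(rT) = (156.07 − 2.3481)·e^0.015500 = 153.7219 × 1.015621 = 156.1232
Market A$149.22 < fair 156.1232: forward underpriced → reverse cash-and-carry (short the stock, invest proceeds at r, pay the dividends, go long the forward).
Profit at T = |F_mkt − F*| = |149.22 − 156.1232| = A$6.90 per share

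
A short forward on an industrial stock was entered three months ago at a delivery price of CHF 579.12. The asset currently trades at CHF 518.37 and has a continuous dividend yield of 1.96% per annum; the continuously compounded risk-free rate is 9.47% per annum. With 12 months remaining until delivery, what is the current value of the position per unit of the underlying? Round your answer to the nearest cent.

CHF 18.49

Current fair forward for the remaining 12 months: F = S·e^((r − q)·T), (r − q) = 0.0947 − 0.0196 = 0.0751
F = 518.37 · e^(0.0751 × 12/12) = 518.37 × 1.077992 = 558.7987
Value of long forward = (F − K)·e^(−rT) = (558.7987 − 579.12) · e^(−0.0947·12/12)
= -20.3213 × 0.909646 = -18.49
Short position value = −(long value) = CHF 18.49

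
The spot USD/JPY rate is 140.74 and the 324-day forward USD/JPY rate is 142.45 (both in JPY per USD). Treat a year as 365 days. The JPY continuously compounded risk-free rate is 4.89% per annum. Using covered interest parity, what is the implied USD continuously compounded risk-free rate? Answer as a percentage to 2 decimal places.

3.53%

F = S·e^((r_JPY − r_USD)T) ⇒ r_USD = r_JPY − ln(F/S)/T
ln(142.45/140.74) = 0.012077; /(324/365) = 0.013605
r_USD = 0.0489 − 0.013605 = 0.035295
r_USD = 3.53%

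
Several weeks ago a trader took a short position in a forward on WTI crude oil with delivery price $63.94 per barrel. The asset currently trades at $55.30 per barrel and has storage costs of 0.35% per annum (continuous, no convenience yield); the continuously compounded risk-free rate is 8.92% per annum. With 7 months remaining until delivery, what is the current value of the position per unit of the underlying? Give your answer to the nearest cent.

$5.29 per barrel

Current fair forward for the remaining 7 months: F = S·e^((r + u)·T), (r + u) = 0.0892 + 0.0035 = 0.0927
F = 55.30 · e^(0.0927 × 7/12) = 55.30 × 1.055564 = 58.3727
Value of long forward = (F − K)·e^(−rT) = (58.3727 − 63.94) · e^(−0.0892·7/12)
= -5.5673 × 0.949297 = -5.29
Short position value = −(long value) = $5.29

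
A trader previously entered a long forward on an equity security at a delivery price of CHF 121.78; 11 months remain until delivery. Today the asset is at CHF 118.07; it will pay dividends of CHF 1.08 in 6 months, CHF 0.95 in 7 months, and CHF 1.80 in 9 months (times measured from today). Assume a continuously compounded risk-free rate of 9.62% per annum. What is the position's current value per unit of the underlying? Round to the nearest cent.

PV(remaining dividends) I = 1.08·e^(−0.0962·6/12) + 0.95·e^(−0.0962·7/12) + 1.80·e^(−0.0962·9/12) = 3.6021
Current forward F = (S − I)·e^(rT) = (118.07 − 3.6021)·e^(0.0962·11/12) = 114.4679 × 1.092188 = 125.0205
Value (long) = (F − K)·e^(−rT) = (125.0205 − 121.78) × 0.915593 = 2.9670
Value = CHF 2.97

CHF 2.97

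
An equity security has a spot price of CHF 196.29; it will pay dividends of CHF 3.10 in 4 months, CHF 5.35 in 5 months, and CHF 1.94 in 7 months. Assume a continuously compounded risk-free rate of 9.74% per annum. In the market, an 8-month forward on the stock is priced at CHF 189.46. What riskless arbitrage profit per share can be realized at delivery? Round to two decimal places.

CHF 9.36 per share

PV(dividends) I = 3.10·e^(−0.0974·4/12) + 5.35·e^(−0.0974·5/12) + 1.94·e^(−0.0974·7/12) = 9.9710
Fair forward F* = (S − I)·e^(rT) = (196.29 − 9.9710)·e^0.064933 = 186.3190 × 1.067088 = 198.8188
Market CHF 189.46 < fair 198.8188: forward underpriced → reverse cash-and-carry (short the stock, invest proceeds at r, pay the dividends, go long the forward).
Profit at T = |F_mkt − F*| = |189.46 − 198.8188| = CHF 9.36 per share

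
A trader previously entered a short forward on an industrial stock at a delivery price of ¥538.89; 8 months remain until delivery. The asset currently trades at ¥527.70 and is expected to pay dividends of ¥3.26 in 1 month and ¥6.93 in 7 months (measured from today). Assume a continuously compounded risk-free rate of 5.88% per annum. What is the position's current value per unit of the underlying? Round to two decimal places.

¥0.41

PV(remaining dividends) I = 3.26·e^(−0.0588·1/12) + 6.93·e^(−0.0588·7/12) = 9.9404
Current forward F = (S − I)·e^(rT) = (527.70 − 9.9404)·e^(0.0588·8/12) = 517.7596 × 1.039978 = 538.4586
Value (long) = (F − K)·e^(−rT) = (538.4586 − 538.89) × 0.961558 = -0.4148
Short position value = −(long value) = ¥0.41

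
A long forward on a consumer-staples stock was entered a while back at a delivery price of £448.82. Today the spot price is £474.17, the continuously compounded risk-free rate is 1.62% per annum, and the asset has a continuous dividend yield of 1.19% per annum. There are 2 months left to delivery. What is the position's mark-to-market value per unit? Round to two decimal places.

£25.62

Current fair forward for the remaining 2 months: F = S·e^((r − q)·T), (r − q) = 0.0162 − 0.0119 = 0.0043
F = 474.17 · e^(0.0043 × 2/12) = 474.17 × 1.000717 = 474.5100
Value of long forward = (F − K)·e^(−rT) = (474.5100 − 448.82) · e^(−0.0162·2/12)
= 25.6900 × 0.997304 = 25.62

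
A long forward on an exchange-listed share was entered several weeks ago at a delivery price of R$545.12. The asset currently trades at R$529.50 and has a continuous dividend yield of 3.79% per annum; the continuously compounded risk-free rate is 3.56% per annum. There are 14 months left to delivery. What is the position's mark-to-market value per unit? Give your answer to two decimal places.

Current fair forward for the remaining 14 months: F = S·e^((r − q)·T), (r − q) = 0.0356 − 0.0379 = -0.0023
F = 529.50 · e^(-0.0023 × 14/12) = 529.50 × 0.997320 = 528.0809
Value of long forward = (F − K)·e^(−rT) = (528.0809 − 545.12) · e^(−0.0356·14/12)
= -17.0391 × 0.959317 = -16.35

-R$16.35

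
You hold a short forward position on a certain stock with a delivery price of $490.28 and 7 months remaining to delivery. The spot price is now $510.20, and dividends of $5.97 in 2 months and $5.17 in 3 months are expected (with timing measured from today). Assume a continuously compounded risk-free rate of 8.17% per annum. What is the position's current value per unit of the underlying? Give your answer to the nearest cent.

-$31.78

PV(remaining dividends) I = 5.97·e^(−0.0817·2/12) + 5.17·e^(−0.0817·3/12) = 10.9547
Current forward F = (S − I)·e^(rT) = (510.20 − 10.9547)·e^(0.0817·7/12) = 499.2453 × 1.048812 = 523.6145
Value (long) = (F − K)·e^(−rT) = (523.6145 − 490.28) × 0.953459 = 31.7831
Short position value = −(long value) = -$31.78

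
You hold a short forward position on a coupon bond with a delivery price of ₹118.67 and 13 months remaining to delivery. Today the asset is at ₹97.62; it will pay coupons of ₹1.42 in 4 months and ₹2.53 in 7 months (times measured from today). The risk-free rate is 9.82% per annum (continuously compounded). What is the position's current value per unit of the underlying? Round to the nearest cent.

PV(remaining coupons) I = 1.42·e^(−0.0982·4/12) + 2.53·e^(−0.0982·7/12) = 3.7634
Current forward F = (S − I)·e^(rT) = (97.62 − 3.7634)·e^(0.0982·13/12) = 93.8566 × 1.112248 = 104.3918
Value (long) = (F − K)·e^(−rT) = (104.3918 − 118.67) × 0.899080 = -12.8372
Short position value = −(long value) = ₹12.84

₹12.84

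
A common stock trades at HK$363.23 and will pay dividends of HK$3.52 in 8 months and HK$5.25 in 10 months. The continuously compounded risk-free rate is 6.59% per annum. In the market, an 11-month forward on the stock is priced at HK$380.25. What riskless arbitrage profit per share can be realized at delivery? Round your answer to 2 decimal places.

PV(dividends) I = 3.52·e^(−0.0659·8/12) + 5.25·e^(−0.0659·10/12) = 8.3382
Fair forward F* = (S − I)·e^(rT) = (363.23 − 8.3382)·e^0.060408 = 354.8918 × 1.062270 = 376.9909
Market HK$380.25 > fair 376.9909: forward overpriced → cash-and-carry (borrow at r, buy the stock and collect the dividends, short the forward).
Profit at T = |F_mkt − F*| = |380.25 − 376.9909| = HK$3.26 per share

HK$3.26 per share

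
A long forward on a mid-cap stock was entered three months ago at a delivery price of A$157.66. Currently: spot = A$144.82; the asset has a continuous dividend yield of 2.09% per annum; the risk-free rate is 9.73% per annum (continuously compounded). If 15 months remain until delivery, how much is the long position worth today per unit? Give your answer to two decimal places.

A$1.48

Current fair forward for the remaining 15 months: F = S·e^((r − q)·T), (r − q) = 0.0973 − 0.0209 = 0.0764
F = 144.82 · e^(0.0764 × 15/12) = 144.82 × 1.100209 = 159.3323
Value of long forward = (F − K)·e^(−rT) = (159.3323 − 157.66) · e^(−0.0973·15/12)
= 1.6723 × 0.885480 = 1.48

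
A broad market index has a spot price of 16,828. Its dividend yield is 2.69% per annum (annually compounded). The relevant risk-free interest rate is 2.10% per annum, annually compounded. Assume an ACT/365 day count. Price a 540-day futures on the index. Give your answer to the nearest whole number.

F = S · (1+r)^T / (1+q)^T
= 16828 × 1.031224 / 1.040053 = 16828 × 0.991511
F = 16,685

16,685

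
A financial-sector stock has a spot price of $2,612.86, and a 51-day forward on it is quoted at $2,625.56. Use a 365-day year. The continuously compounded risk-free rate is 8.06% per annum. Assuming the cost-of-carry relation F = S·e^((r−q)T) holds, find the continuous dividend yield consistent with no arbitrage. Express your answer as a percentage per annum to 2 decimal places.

4.59%

From F = S·e^((r−q)T): (r − q) = ln(F/S)/T
ln(2625.56/2612.86) = ln(1.004861) = 0.004849
(r − q) = 0.004849 / (51/365) = 0.034704
q = r − ln(F/S)/T = 0.0806 − 0.034704 = 0.045896
q = 4.59%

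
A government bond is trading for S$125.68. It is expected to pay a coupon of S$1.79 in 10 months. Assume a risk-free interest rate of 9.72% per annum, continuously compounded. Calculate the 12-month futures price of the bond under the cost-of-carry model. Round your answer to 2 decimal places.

PV(coupons) I = 1.79·e^(−0.0972·10/12)
I = 1.6507
F = (S − I)·e^(rT) = (125.68 − 1.6507) · e^(0.0972·12/12)
= 124.0293 · e^0.097200 = 124.0293 × 1.102081 = S$136.69

S$136.69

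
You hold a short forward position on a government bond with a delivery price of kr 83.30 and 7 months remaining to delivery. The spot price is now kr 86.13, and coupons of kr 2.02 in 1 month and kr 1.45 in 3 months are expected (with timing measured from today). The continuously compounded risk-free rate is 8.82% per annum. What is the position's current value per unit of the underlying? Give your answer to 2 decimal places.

-kr 3.58

PV(remaining coupons) I = 2.02·e^(−0.0882·1/12) + 1.45·e^(−0.0882·3/12) = 3.4236
Current forward F = (S − I)·e^(rT) = (86.13 − 3.4236)·e^(0.0882·7/12) = 82.7064 × 1.052797 = 87.0730
Value (long) = (F − K)·e^(−rT) = (87.0730 − 83.30) × 0.949851 = 3.5838
Short position value = −(long value) = -kr 3.58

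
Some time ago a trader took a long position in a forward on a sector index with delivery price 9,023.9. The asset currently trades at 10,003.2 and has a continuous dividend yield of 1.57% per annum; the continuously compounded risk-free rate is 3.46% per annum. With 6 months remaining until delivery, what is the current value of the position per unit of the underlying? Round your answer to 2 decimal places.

1055.85

Current fair forward for the remaining 6 months: F = S·e^((r − q)·T), (r − q) = 0.0346 − 0.0157 = 0.0189
F = 10003.2 · e^(0.0189 × 6/12) = 10003.2 × 1.00949479 = 10098.1783
Value of long forward = (F − K)·e^(−rT) = (10098.1783 − 9023.9) · e^(−0.0346·6/12)
= 1074.2783 × 0.98284879 = 1055.85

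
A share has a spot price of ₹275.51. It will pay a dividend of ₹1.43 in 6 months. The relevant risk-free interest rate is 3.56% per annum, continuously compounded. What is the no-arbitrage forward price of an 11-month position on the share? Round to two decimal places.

₹283.20

PV(dividends) I = 1.43·e^(−0.0356·6/12)
I = 1.4048
F = (S − I)·e^(rT) = (275.51 − 1.4048) · e^(0.0356·11/12)
= 274.1052 · e^0.032633 = 274.1052 × 1.033171 = ₹283.20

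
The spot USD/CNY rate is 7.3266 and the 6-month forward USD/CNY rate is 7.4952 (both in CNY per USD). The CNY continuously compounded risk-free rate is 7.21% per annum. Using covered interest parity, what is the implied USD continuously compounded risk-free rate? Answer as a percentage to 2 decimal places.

2.66%

F = S·e^((r_CNY − r_USD)T) ⇒ r_USD = r_CNY − ln(F/S)/T
ln(7.4952/7.3266) = 0.022751; /(6/12) = 0.045502
r_USD = 0.0721 − 0.045502 = 0.026598
r_USD = 2.66%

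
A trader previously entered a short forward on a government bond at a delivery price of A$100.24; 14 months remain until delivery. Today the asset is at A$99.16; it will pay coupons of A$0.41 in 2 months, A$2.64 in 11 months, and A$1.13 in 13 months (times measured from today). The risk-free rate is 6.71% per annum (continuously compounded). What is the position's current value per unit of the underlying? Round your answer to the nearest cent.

PV(remaining coupons) I = 0.41·e^(−0.0671·2/12) + 2.64·e^(−0.0671·11/12) + 1.13·e^(−0.0671·13/12) = 3.9387
Current forward F = (S − I)·e^(rT) = (99.16 − 3.9387)·e^(0.0671·14/12) = 95.2213 × 1.081429 = 102.9751
Value (long) = (F − K)·e^(−rT) = (102.9751 − 100.24) × 0.924702 = 2.5292
Short position value = −(long value) = -A$2.53

-A$2.53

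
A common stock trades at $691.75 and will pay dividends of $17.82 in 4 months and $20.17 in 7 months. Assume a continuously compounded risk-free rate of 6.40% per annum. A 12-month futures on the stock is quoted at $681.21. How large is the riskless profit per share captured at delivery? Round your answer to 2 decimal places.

$16.95 per share

PV(dividends) I = 17.82·e^(−0.0640·4/12) + 20.17·e^(−0.0640·7/12) = 36.8747
Fair futures F* = (S − I)·e^(rT) = (691.75 − 36.8747)·e^0.064000 = 654.8753 × 1.066092 = 698.1573
Market $681.21 < fair 698.1573: forward underpriced → reverse cash-and-carry (short the stock, invest proceeds at r, pay the dividends, go long the forward).
Profit at T = |F_mkt − F*| = |681.21 − 698.1573| = $16.95 per share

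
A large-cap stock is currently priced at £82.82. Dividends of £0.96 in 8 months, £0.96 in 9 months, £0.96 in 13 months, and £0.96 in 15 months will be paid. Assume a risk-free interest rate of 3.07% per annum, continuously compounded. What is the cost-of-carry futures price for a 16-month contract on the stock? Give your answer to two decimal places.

PV(dividends) I = 0.96·e^(−0.0307·8/12) + 0.96·e^(−0.0307·9/12) + 0.96·e^(−0.0307·13/12) + 0.96·e^(−0.0307·15/12)
I = 0.9406 + 0.9381 + 0.9286 + 0.9239 = 3.7312
F = (S − I)·e^(rT) = (82.82 − 3.7312) · e^(0.0307·16/12)
= 79.0888 · e^0.040933 = 79.0888 × 1.041782 = £82.39

£82.39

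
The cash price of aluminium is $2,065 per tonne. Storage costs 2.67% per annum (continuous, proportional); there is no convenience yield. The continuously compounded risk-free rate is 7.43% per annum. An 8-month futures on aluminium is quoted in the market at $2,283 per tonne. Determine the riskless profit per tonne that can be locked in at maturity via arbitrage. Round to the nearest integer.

Fair futures: F* = S·e^(carry·T), with carry = (r + u) = 0.0743 + 0.0267 = 0.1010
F* = 2065 · e^(0.1010 × 8/12) = 2065 · e^0.067333 = 2065 × 1.069652 = $2208.8314
Market $2283 > fair $2208.8314: forward overpriced → cash-and-carry (buy spot, short the forward).
At maturity, profit = |F_mkt − F*| = |2283 − 2208.8314| = $74 per tonne

$74 per tonne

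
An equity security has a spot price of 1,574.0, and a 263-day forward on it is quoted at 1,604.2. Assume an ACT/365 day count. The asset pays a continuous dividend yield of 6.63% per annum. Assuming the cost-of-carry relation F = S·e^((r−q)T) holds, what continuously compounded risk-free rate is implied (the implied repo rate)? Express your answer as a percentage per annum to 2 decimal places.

9.27%

From F = S·e^((r−q)T): (r − q) = ln(F/S)/T
ln(1604.2/1574.0) = ln(1.019187) = 0.019005
(r − q) = 0.019005 / (263/365) = 0.026376
r = ln(F/S)/T + q = 0.026376 + 0.0663 = 0.092676
r = 9.27%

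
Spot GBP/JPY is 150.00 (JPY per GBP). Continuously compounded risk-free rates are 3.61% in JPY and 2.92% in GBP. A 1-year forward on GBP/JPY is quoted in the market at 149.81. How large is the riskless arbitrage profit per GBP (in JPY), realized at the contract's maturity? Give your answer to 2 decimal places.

Fair forward: F* = S·e^(carry·T), with carry = (r_JPY − r_GBP) = 0.0361 − 0.0292 = 0.0069
F* = 150.00 · e^(0.0069 × 1) = 150.00 · e^0.006900 = 150.00 × 1.006924 = 151.0386
Market 149.81 < fair 151.0386: forward underpriced → reverse cash-and-carry (short spot, go long the forward).
At maturity, profit = |F_mkt − F*| = |149.81 − 151.0386| = 1.23 per GBP (in JPY)

1.23 per GBP (in JPY)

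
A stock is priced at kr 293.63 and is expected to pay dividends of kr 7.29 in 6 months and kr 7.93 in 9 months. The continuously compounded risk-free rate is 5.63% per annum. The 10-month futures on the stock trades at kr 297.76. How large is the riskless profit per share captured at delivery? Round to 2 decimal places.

kr 5.42 per share

PV(dividends) I = 7.29·e^(−0.0563·6/12) + 7.93·e^(−0.0563·9/12) = 14.6898
Fair futures F* = (S − I)·e^(rT) = (293.63 − 14.6898)·e^0.046917 = 278.9402 × 1.048035 = 292.3391
Market kr 297.76 > fair 292.3391: forward overpriced → cash-and-carry (borrow at r, buy the stock and collect the dividends, short the forward).
Profit at T = |F_mkt − F*| = |297.76 − 292.3391| = kr 5.42 per share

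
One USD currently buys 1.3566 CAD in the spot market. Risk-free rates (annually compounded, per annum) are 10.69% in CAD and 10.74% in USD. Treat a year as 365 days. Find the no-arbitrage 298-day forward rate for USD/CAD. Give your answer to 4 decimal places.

1.3561

By covered interest parity, F = S · (1+r_CAD)^T / (1+r_USD)^T
= 1.3566 × 1.086455 / 1.086856 = 1.3566 × 0.999631
F = 1.3561 CAD per USD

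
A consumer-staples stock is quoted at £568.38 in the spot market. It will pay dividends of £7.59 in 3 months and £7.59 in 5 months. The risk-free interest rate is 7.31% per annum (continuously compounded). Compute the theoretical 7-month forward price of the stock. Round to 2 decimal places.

PV(dividends) I = 7.59·e^(−0.0731·3/12) + 7.59·e^(−0.0731·5/12)
I = 7.4526 + 7.3623 = 14.8149
F = (S − I)·e^(rT) = (568.38 − 14.8149) · e^(0.0731·7/12)
= 553.5651 · e^0.042642 = 553.5651 × 1.043564 = £577.68

£577.68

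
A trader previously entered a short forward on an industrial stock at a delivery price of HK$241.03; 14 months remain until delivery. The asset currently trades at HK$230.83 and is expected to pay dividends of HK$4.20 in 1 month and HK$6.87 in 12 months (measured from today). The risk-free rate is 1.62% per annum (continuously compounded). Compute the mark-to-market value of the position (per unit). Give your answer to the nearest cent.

HK$16.64

PV(remaining dividends) I = 4.20·e^(−0.0162·1/12) + 6.87·e^(−0.0162·12/12) = 10.9539
Current forward F = (S − I)·e^(rT) = (230.83 − 10.9539)·e^(0.0162·14/12) = 219.8761 × 1.019080 = 224.0713
Value (long) = (F − K)·e^(−rT) = (224.0713 − 241.03) × 0.981277 = -16.6412
Short position value = −(long value) = HK$16.64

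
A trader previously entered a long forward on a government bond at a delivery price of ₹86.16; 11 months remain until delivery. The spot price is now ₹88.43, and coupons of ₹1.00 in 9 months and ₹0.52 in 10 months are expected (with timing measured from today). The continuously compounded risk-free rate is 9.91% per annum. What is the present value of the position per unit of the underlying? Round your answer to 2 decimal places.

₹8.34

PV(remaining coupons) I = 1.00·e^(−0.0991·9/12) + 0.52·e^(−0.0991·10/12) = 1.4072
Current forward F = (S − I)·e^(rT) = (88.43 − 1.4072)·e^(0.0991·11/12) = 87.0228 × 1.095096 = 95.2983
Value (long) = (F − K)·e^(−rT) = (95.2983 − 86.16) × 0.913162 = 8.3447
Value = ₹8.34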